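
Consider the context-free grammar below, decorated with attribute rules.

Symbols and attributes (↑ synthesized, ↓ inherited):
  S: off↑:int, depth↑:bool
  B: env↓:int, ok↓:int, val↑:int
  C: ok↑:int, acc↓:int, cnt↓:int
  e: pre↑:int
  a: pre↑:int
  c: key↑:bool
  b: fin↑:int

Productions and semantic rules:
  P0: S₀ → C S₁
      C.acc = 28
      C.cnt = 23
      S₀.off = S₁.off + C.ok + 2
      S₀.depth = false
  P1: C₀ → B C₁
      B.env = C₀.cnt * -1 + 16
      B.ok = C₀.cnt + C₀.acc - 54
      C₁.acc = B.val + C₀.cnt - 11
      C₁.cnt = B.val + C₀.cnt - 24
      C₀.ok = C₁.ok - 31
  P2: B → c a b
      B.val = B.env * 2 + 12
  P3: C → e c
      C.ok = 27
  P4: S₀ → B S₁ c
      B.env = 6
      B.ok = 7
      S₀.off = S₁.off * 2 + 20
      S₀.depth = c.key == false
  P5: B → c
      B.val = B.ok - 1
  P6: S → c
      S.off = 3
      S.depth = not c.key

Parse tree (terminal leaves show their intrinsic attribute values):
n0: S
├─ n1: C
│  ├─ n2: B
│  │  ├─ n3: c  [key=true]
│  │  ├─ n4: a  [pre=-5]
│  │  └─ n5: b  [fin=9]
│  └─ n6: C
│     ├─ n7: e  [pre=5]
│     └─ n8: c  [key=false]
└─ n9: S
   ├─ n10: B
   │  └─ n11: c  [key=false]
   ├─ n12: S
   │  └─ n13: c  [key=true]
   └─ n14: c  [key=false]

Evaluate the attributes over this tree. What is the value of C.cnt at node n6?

1. n1.acc = 28  [28]
2. n1.cnt = 23  [23]
3. n2.env = -7  [C₀.cnt * -1 + 16]
4. n2.ok = -3  [C₀.cnt + C₀.acc - 54]
5. n3.key = true  [terminal]
6. n4.pre = -5  [terminal]
7. n5.fin = 9  [terminal]
8. n2.val = -2  [B.env * 2 + 12]
9. n6.acc = 10  [B.val + C₀.cnt - 11]
10. n6.cnt = -3  [B.val + C₀.cnt - 24]
11. n7.pre = 5  [terminal]
12. n8.key = false  [terminal]
13. n6.ok = 27  [27]
14. n1.ok = -4  [C₁.ok - 31]
15. n10.env = 6  [6]
16. n10.ok = 7  [7]
17. n11.key = false  [terminal]
18. n10.val = 6  [B.ok - 1]
19. n13.key = true  [terminal]
20. n12.off = 3  [3]
21. n12.depth = false  [not c.key]
22. n14.key = false  [terminal]
23. n9.off = 26  [S₁.off * 2 + 20]
24. n9.depth = true  [c.key == false]
25. n0.off = 24  [S₁.off + C.ok + 2]
26. n0.depth = false  [false]

-3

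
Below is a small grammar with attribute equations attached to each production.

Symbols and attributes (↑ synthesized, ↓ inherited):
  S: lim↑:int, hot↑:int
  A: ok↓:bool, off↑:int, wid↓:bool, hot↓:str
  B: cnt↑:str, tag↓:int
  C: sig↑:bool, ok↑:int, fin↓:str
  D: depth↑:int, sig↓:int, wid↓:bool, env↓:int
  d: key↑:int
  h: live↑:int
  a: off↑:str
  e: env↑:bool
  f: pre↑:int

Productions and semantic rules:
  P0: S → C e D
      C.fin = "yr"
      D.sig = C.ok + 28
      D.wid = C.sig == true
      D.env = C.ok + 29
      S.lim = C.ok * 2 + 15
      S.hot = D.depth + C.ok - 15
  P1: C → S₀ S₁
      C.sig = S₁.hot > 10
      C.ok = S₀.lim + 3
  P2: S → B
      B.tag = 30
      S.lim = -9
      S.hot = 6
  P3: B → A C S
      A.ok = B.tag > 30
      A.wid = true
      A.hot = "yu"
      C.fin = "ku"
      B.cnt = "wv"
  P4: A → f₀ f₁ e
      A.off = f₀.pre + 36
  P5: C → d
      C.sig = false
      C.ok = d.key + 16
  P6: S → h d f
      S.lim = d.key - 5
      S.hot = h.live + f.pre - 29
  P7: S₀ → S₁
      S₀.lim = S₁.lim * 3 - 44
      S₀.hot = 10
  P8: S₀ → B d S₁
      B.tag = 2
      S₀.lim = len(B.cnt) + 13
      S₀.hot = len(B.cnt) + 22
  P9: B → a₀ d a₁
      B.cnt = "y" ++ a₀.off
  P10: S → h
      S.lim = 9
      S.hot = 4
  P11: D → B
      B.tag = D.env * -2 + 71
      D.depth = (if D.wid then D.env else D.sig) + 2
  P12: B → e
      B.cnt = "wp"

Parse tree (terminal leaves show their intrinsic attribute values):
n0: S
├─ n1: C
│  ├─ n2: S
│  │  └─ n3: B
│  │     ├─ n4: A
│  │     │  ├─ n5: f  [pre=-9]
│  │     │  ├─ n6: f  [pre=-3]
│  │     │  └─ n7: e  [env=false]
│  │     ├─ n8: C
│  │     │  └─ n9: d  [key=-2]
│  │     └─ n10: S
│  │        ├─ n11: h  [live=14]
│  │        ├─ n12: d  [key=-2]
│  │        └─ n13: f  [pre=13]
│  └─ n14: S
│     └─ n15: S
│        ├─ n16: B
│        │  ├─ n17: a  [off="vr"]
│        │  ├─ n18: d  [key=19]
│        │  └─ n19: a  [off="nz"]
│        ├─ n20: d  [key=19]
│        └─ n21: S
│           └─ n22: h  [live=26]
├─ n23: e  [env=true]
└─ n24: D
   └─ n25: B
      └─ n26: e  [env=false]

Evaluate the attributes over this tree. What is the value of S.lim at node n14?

1. n1.fin = "yr"  ["yr"]
2. n3.tag = 30  [30]
3. n4.ok = false  [B.tag > 30]
4. n4.wid = true  [true]
5. n4.hot = "yu"  ["yu"]
6. n5.pre = -9  [terminal]
7. n6.pre = -3  [terminal]
8. n7.env = false  [terminal]
9. n4.off = 27  [f₀.pre + 36]
10. n8.fin = "ku"  ["ku"]
11. n9.key = -2  [terminal]
12. n8.sig = false  [false]
13. n8.ok = 14  [d.key + 16]
14. n11.live = 14  [terminal]
15. n12.key = -2  [terminal]
16. n13.pre = 13  [terminal]
17. n10.lim = -7  [d.key - 5]
18. n10.hot = -2  [h.live + f.pre - 29]
19. n3.cnt = "wv"  ["wv"]
20. n2.lim = -9  [-9]
21. n2.hot = 6  [6]
22. n16.tag = 2  [2]
23. n17.off = "vr"  [terminal]
24. n18.key = 19  [terminal]
25. n19.off = "nz"  [terminal]
26. n16.cnt = "yvr"  ["y" ++ a₀.off]
27. n20.key = 19  [terminal]
28. n22.live = 26  [terminal]
29. n21.lim = 9  [9]
30. n21.hot = 4  [4]
31. n15.lim = 16  [len(B.cnt) + 13]
32. n15.hot = 25  [len(B.cnt) + 22]
33. n14.lim = 4  [S₁.lim * 3 - 44]
34. n14.hot = 10  [10]
35. n1.sig = false  [S₁.hot > 10]
36. n1.ok = -6  [S₀.lim + 3]
37. n23.env = true  [terminal]
38. n24.sig = 22  [C.ok + 28]
39. n24.wid = false  [C.sig == true]
40. n24.env = 23  [C.ok + 29]
41. n25.tag = 25  [D.env * -2 + 71]
42. n26.env = false  [terminal]
43. n25.cnt = "wp"  ["wp"]
44. n24.depth = 24  [(if D.wid then D.env else D.sig) + 2]
45. n0.lim = 3  [C.ok * 2 + 15]
46. n0.hot = 3  [D.depth + C.ok - 15]

4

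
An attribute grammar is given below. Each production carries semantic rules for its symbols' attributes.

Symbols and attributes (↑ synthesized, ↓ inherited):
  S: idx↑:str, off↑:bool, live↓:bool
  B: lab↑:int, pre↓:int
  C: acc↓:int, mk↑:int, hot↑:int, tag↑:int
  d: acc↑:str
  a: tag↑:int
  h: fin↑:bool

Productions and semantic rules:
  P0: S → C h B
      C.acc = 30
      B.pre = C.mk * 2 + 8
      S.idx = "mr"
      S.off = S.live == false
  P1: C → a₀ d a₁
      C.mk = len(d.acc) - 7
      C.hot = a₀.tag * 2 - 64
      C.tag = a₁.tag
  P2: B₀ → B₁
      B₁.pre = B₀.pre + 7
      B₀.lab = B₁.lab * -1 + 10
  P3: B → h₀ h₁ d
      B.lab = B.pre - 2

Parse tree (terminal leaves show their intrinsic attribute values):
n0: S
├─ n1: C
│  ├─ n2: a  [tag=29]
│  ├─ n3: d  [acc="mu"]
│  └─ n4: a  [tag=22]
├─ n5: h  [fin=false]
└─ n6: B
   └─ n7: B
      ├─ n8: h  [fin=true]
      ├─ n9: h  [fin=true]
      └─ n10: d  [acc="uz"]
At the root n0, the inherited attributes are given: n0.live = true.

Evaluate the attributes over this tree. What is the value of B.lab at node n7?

1. n0.live = true  [given at root]
2. n1.acc = 30  [30]
3. n2.tag = 29  [terminal]
4. n3.acc = "mu"  [terminal]
5. n4.tag = 22  [terminal]
6. n1.mk = -5  [len(d.acc) - 7]
7. n1.hot = -6  [a₀.tag * 2 - 64]
8. n1.tag = 22  [a₁.tag]
9. n5.fin = false  [terminal]
10. n6.pre = -2  [C.mk * 2 + 8]
11. n7.pre = 5  [B₀.pre + 7]
12. n8.fin = true  [terminal]
13. n9.fin = true  [terminal]
14. n10.acc = "uz"  [terminal]
15. n7.lab = 3  [B.pre - 2]
16. n6.lab = 7  [B₁.lab * -1 + 10]
17. n0.idx = "mr"  ["mr"]
18. n0.off = false  [S.live == false]

3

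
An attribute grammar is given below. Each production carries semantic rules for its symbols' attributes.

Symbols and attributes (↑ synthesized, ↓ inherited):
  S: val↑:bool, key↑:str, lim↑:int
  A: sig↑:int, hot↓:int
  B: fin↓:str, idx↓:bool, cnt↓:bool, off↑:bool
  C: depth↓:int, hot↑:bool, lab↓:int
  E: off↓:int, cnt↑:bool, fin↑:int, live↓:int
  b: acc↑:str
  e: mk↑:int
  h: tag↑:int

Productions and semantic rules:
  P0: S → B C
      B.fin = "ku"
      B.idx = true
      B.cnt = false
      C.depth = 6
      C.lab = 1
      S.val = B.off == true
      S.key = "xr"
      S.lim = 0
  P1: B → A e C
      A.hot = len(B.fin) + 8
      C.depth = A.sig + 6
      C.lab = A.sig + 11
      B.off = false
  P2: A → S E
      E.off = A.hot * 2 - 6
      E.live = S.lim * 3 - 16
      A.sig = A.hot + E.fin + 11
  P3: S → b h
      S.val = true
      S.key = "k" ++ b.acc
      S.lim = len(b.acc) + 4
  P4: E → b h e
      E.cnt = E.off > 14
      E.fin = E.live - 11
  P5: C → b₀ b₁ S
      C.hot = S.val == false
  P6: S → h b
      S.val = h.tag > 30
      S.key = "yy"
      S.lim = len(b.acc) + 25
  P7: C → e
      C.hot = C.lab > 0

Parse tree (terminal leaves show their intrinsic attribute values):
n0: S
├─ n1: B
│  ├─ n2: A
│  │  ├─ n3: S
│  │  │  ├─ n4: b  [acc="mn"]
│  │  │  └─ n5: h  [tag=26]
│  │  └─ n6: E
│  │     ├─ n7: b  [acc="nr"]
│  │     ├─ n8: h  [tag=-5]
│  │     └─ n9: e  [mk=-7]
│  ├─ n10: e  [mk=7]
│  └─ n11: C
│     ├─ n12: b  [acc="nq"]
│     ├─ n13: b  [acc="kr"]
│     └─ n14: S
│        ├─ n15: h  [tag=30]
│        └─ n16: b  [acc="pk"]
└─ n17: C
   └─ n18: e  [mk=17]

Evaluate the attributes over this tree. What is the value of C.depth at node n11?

18

1. n1.fin = "ku"  ["ku"]
2. n1.idx = true  [true]
3. n1.cnt = false  [false]
4. n2.hot = 10  [len(B.fin) + 8]
5. n4.acc = "mn"  [terminal]
6. n5.tag = 26  [terminal]
7. n3.val = true  [true]
8. n3.key = "kmn"  ["k" ++ b.acc]
9. n3.lim = 6  [len(b.acc) + 4]
10. n6.off = 14  [A.hot * 2 - 6]
11. n6.live = 2  [S.lim * 3 - 16]
12. n7.acc = "nr"  [terminal]
13. n8.tag = -5  [terminal]
14. n9.mk = -7  [terminal]
15. n6.cnt = false  [E.off > 14]
16. n6.fin = -9  [E.live - 11]
17. n2.sig = 12  [A.hot + E.fin + 11]
18. n10.mk = 7  [terminal]
19. n11.depth = 18  [A.sig + 6]
20. n11.lab = 23  [A.sig + 11]
21. n12.acc = "nq"  [terminal]
22. n13.acc = "kr"  [terminal]
23. n15.tag = 30  [terminal]
24. n16.acc = "pk"  [terminal]
25. n14.val = false  [h.tag > 30]
26. n14.key = "yy"  ["yy"]
27. n14.lim = 27  [len(b.acc) + 25]
28. n11.hot = true  [S.val == false]
29. n1.off = false  [false]
30. n17.depth = 6  [6]
31. n17.lab = 1  [1]
32. n18.mk = 17  [terminal]
33. n17.hot = true  [C.lab > 0]
34. n0.val = false  [B.off == true]
35. n0.key = "xr"  ["xr"]
36. n0.lim = 0  [0]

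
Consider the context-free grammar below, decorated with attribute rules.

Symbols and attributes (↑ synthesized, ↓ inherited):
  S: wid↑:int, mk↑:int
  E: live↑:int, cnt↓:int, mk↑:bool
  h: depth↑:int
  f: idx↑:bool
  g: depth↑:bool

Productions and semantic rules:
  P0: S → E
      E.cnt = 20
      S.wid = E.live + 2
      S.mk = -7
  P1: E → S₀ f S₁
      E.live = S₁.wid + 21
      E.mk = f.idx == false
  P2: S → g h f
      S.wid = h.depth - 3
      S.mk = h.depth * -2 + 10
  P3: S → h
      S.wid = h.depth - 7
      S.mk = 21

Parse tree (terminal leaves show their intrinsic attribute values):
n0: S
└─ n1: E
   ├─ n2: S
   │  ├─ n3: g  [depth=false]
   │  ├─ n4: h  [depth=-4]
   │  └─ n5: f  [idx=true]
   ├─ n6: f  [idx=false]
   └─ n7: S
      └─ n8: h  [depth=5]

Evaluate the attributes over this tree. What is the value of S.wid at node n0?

21

1. n1.cnt = 20  [20]
2. n3.depth = false  [terminal]
3. n4.depth = -4  [terminal]
4. n5.idx = true  [terminal]
5. n2.wid = -7  [h.depth - 3]
6. n2.mk = 18  [h.depth * -2 + 10]
7. n6.idx = false  [terminal]
8. n8.depth = 5  [terminal]
9. n7.wid = -2  [h.depth - 7]
10. n7.mk = 21  [21]
11. n1.live = 19  [S₁.wid + 21]
12. n1.mk = true  [f.idx == false]
13. n0.wid = 21  [E.live + 2]
14. n0.mk = -7  [-7]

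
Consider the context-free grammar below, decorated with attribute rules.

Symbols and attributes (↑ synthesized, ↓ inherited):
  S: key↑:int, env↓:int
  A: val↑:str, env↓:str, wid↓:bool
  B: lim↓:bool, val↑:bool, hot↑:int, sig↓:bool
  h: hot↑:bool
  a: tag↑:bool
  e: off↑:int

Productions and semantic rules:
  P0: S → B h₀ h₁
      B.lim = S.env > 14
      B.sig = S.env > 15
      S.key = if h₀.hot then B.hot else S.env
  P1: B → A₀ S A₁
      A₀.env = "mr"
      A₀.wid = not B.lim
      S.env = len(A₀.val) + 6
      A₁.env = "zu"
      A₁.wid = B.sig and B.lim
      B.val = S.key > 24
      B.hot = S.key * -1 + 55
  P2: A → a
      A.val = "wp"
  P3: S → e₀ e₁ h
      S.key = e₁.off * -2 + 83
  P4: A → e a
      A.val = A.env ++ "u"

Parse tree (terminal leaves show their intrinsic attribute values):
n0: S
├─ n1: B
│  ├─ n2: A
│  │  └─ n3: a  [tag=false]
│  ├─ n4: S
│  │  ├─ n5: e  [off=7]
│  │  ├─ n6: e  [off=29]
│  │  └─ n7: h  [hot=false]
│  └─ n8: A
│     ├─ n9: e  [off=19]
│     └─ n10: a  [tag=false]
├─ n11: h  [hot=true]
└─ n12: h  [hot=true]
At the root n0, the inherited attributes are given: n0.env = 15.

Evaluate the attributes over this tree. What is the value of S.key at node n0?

1. n0.env = 15  [given at root]
2. n1.lim = true  [S.env > 14]
3. n1.sig = false  [S.env > 15]
4. n2.env = "mr"  ["mr"]
5. n2.wid = false  [not B.lim]
6. n3.tag = false  [terminal]
7. n2.val = "wp"  ["wp"]
8. n4.env = 8  [len(A₀.val) + 6]
9. n5.off = 7  [terminal]
10. n6.off = 29  [terminal]
11. n7.hot = false  [terminal]
12. n4.key = 25  [e₁.off * -2 + 83]
13. n8.env = "zu"  ["zu"]
14. n8.wid = false  [B.sig and B.lim]
15. n9.off = 19  [terminal]
16. n10.tag = false  [terminal]
17. n8.val = "zuu"  [A.env ++ "u"]
18. n1.val = true  [S.key > 24]
19. n1.hot = 30  [S.key * -1 + 55]
20. n11.hot = true  [terminal]
21. n12.hot = true  [terminal]
22. n0.key = 30  [if h₀.hot then B.hot else S.env]

30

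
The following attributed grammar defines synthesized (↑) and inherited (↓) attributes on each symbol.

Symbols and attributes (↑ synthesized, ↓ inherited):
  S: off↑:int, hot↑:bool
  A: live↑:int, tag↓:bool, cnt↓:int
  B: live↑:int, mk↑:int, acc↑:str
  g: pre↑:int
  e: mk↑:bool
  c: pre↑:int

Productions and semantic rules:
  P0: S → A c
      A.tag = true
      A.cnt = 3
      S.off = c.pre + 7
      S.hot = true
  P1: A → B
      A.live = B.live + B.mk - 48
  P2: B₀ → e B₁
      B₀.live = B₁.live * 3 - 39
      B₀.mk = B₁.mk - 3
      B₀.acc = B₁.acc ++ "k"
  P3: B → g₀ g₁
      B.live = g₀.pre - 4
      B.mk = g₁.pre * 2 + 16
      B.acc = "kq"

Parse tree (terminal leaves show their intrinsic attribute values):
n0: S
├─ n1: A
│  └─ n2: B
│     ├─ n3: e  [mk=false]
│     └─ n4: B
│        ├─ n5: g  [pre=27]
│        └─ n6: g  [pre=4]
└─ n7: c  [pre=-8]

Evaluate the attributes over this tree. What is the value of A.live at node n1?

1. n1.tag = true  [true]
2. n1.cnt = 3  [3]
3. n3.mk = false  [terminal]
4. n5.pre = 27  [terminal]
5. n6.pre = 4  [terminal]
6. n4.live = 23  [g₀.pre - 4]
7. n4.mk = 24  [g₁.pre * 2 + 16]
8. n4.acc = "kq"  ["kq"]
9. n2.live = 30  [B₁.live * 3 - 39]
10. n2.mk = 21  [B₁.mk - 3]
11. n2.acc = "kqk"  [B₁.acc ++ "k"]
12. n1.live = 3  [B.live + B.mk - 48]
13. n7.pre = -8  [terminal]
14. n0.off = -1  [c.pre + 7]
15. n0.hot = true  [true]

3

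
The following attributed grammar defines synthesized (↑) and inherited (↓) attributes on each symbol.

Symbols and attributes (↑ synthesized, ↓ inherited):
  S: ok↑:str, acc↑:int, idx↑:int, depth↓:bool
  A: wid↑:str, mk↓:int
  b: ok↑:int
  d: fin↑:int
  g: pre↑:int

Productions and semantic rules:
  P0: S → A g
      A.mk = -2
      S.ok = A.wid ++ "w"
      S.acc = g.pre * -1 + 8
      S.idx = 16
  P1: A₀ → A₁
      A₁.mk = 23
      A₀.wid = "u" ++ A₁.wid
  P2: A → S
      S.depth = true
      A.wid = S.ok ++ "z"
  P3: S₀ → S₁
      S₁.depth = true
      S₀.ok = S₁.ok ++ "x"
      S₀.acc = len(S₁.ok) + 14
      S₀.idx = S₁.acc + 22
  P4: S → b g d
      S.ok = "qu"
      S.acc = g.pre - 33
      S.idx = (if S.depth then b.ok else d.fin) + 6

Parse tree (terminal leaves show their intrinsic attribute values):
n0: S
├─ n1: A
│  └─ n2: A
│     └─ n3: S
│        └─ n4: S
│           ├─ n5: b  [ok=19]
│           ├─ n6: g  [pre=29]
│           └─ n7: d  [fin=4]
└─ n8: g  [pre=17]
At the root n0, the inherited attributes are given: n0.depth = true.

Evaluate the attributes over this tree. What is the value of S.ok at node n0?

1. n0.depth = true  [given at root]
2. n1.mk = -2  [-2]
3. n2.mk = 23  [23]
4. n3.depth = true  [true]
5. n4.depth = true  [true]
6. n5.ok = 19  [terminal]
7. n6.pre = 29  [terminal]
8. n7.fin = 4  [terminal]
9. n4.ok = "qu"  ["qu"]
10. n4.acc = -4  [g.pre - 33]
11. n4.idx = 25  [(if S.depth then b.ok else d.fin) + 6]
12. n3.ok = "qux"  [S₁.ok ++ "x"]
13. n3.acc = 16  [len(S₁.ok) + 14]
14. n3.idx = 18  [S₁.acc + 22]
15. n2.wid = "quxz"  [S.ok ++ "z"]
16. n1.wid = "uquxz"  ["u" ++ A₁.wid]
17. n8.pre = 17  [terminal]
18. n0.ok = "uquxzw"  [A.wid ++ "w"]
19. n0.acc = -9  [g.pre * -1 + 8]
20. n0.idx = 16  [16]

"uquxzw"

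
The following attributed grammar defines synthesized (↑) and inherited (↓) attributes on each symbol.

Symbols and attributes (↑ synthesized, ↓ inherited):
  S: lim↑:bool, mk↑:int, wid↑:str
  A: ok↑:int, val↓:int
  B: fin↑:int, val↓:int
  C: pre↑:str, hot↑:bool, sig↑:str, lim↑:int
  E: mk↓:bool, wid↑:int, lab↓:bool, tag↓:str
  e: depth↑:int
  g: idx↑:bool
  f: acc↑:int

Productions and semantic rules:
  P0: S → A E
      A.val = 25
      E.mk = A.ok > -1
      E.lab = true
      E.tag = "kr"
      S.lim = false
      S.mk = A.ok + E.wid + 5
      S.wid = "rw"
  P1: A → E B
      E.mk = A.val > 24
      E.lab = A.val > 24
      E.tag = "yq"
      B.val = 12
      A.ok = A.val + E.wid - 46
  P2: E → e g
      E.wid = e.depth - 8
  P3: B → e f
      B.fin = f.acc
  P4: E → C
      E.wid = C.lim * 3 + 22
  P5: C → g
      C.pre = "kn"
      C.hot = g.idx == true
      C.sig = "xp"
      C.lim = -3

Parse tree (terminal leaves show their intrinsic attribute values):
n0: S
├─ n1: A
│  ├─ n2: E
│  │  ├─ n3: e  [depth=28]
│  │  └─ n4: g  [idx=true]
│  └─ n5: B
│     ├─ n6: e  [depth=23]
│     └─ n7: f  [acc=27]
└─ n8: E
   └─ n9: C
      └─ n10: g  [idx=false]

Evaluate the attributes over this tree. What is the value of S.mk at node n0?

1. n1.val = 25  [25]
2. n2.mk = true  [A.val > 24]
3. n2.lab = true  [A.val > 24]
4. n2.tag = "yq"  ["yq"]
5. n3.depth = 28  [terminal]
6. n4.idx = true  [terminal]
7. n2.wid = 20  [e.depth - 8]
8. n5.val = 12  [12]
9. n6.depth = 23  [terminal]
10. n7.acc = 27  [terminal]
11. n5.fin = 27  [f.acc]
12. n1.ok = -1  [A.val + E.wid - 46]
13. n8.mk = false  [A.ok > -1]
14. n8.lab = true  [true]
15. n8.tag = "kr"  ["kr"]
16. n10.idx = false  [terminal]
17. n9.pre = "kn"  ["kn"]
18. n9.hot = false  [g.idx == true]
19. n9.sig = "xp"  ["xp"]
20. n9.lim = -3  [-3]
21. n8.wid = 13  [C.lim * 3 + 22]
22. n0.lim = false  [false]
23. n0.mk = 17  [A.ok + E.wid + 5]
24. n0.wid = "rw"  ["rw"]

17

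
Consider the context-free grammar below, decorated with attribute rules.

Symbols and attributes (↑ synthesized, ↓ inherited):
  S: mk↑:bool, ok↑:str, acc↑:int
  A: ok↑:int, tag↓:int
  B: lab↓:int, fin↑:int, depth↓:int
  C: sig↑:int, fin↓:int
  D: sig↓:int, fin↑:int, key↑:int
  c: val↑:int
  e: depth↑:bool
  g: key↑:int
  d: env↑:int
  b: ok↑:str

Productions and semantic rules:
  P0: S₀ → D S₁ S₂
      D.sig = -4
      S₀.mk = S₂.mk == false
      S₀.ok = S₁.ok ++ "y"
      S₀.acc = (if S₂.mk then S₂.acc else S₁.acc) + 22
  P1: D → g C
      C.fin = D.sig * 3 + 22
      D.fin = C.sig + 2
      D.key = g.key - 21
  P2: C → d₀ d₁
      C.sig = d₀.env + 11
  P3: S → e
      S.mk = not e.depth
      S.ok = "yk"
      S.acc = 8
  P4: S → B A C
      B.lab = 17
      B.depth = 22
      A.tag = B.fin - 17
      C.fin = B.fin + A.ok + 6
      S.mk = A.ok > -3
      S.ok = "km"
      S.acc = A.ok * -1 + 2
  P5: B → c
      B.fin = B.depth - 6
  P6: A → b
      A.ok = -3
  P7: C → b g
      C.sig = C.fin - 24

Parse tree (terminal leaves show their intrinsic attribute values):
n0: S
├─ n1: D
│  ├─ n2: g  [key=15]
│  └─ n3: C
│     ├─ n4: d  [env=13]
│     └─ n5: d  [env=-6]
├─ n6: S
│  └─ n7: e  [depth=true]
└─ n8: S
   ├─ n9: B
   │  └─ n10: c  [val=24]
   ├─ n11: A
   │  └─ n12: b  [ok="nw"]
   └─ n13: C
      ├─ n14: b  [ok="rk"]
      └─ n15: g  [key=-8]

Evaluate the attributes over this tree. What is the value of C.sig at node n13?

1. n1.sig = -4  [-4]
2. n2.key = 15  [terminal]
3. n3.fin = 10  [D.sig * 3 + 22]
4. n4.env = 13  [terminal]
5. n5.env = -6  [terminal]
6. n3.sig = 24  [d₀.env + 11]
7. n1.fin = 26  [C.sig + 2]
8. n1.key = -6  [g.key - 21]
9. n7.depth = true  [terminal]
10. n6.mk = false  [not e.depth]
11. n6.ok = "yk"  ["yk"]
12. n6.acc = 8  [8]
13. n9.lab = 17  [17]
14. n9.depth = 22  [22]
15. n10.val = 24  [terminal]
16. n9.fin = 16  [B.depth - 6]
17. n11.tag = -1  [B.fin - 17]
18. n12.ok = "nw"  [terminal]
19. n11.ok = -3  [-3]
20. n13.fin = 19  [B.fin + A.ok + 6]
21. n14.ok = "rk"  [terminal]
22. n15.key = -8  [terminal]
23. n13.sig = -5  [C.fin - 24]
24. n8.mk = false  [A.ok > -3]
25. n8.ok = "km"  ["km"]
26. n8.acc = 5  [A.ok * -1 + 2]
27. n0.mk = true  [S₂.mk == false]
28. n0.ok = "yky"  [S₁.ok ++ "y"]
29. n0.acc = 30  [(if S₂.mk then S₂.acc else S₁.acc) + 22]

-5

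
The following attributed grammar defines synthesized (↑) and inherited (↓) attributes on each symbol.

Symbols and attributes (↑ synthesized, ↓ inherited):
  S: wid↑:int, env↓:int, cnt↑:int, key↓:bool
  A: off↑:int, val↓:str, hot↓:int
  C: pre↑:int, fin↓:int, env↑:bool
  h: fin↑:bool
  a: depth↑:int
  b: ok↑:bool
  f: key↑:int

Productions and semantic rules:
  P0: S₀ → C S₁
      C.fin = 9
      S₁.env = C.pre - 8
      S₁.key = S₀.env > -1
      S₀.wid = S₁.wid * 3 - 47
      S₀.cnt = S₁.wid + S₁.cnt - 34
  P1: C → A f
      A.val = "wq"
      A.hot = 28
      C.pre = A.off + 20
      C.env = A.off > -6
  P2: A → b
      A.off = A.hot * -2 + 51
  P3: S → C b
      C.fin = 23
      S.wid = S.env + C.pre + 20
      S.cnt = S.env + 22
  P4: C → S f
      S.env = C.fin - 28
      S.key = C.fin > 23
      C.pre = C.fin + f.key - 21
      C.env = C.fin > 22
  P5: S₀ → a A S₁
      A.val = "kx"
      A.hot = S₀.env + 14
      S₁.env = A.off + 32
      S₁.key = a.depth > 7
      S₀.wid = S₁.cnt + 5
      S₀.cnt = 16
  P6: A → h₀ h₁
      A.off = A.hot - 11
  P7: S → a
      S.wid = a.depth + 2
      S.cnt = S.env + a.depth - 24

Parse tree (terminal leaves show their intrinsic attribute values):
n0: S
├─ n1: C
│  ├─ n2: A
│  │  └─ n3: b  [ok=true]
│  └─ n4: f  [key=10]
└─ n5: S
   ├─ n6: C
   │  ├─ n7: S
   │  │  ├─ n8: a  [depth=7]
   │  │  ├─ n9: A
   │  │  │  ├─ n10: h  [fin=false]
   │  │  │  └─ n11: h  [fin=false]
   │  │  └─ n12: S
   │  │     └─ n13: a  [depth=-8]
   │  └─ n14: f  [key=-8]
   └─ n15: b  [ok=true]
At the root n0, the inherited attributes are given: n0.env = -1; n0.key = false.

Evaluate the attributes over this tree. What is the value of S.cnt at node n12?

1. n0.env = -1  [given at root]
2. n0.key = false  [given at root]
3. n1.fin = 9  [9]
4. n2.val = "wq"  ["wq"]
5. n2.hot = 28  [28]
6. n3.ok = true  [terminal]
7. n2.off = -5  [A.hot * -2 + 51]
8. n4.key = 10  [terminal]
9. n1.pre = 15  [A.off + 20]
10. n1.env = true  [A.off > -6]
11. n5.env = 7  [C.pre - 8]
12. n5.key = false  [S₀.env > -1]
13. n6.fin = 23  [23]
14. n7.env = -5  [C.fin - 28]
15. n7.key = false  [C.fin > 23]
16. n8.depth = 7  [terminal]
17. n9.val = "kx"  ["kx"]
18. n9.hot = 9  [S₀.env + 14]
19. n10.fin = false  [terminal]
20. n11.fin = false  [terminal]
21. n9.off = -2  [A.hot - 11]
22. n12.env = 30  [A.off + 32]
23. n12.key = false  [a.depth > 7]
24. n13.depth = -8  [terminal]
25. n12.wid = -6  [a.depth + 2]
26. n12.cnt = -2  [S.env + a.depth - 24]
27. n7.wid = 3  [S₁.cnt + 5]
28. n7.cnt = 16  [16]
29. n14.key = -8  [terminal]
30. n6.pre = -6  [C.fin + f.key - 21]
31. n6.env = true  [C.fin > 22]
32. n15.ok = true  [terminal]
33. n5.wid = 21  [S.env + C.pre + 20]
34. n5.cnt = 29  [S.env + 22]
35. n0.wid = 16  [S₁.wid * 3 - 47]
36. n0.cnt = 16  [S₁.wid + S₁.cnt - 34]

-2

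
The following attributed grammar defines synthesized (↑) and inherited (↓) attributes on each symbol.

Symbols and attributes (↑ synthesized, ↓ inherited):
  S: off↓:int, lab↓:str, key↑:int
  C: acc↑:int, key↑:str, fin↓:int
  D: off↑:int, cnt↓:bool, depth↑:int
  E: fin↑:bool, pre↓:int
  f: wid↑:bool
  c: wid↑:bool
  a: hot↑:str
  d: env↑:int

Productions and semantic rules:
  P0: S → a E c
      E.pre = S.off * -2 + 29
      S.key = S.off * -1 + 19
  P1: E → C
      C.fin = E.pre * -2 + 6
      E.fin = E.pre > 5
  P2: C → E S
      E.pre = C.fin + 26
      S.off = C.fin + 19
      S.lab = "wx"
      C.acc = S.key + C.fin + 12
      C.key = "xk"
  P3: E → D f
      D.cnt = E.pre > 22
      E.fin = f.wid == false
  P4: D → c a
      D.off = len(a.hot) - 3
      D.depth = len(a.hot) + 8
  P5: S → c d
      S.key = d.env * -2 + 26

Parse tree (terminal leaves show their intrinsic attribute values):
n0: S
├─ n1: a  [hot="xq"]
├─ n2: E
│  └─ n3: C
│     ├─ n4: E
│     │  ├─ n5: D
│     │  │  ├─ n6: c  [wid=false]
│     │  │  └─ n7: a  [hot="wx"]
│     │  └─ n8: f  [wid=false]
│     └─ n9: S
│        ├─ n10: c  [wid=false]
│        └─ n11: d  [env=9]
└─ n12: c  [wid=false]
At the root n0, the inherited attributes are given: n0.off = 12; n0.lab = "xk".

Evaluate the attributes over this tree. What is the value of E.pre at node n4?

22

1. n0.off = 12  [given at root]
2. n0.lab = "xk"  [given at root]
3. n1.hot = "xq"  [terminal]
4. n2.pre = 5  [S.off * -2 + 29]
5. n3.fin = -4  [E.pre * -2 + 6]
6. n4.pre = 22  [C.fin + 26]
7. n5.cnt = false  [E.pre > 22]
8. n6.wid = false  [terminal]
9. n7.hot = "wx"  [terminal]
10. n5.off = -1  [len(a.hot) - 3]
11. n5.depth = 10  [len(a.hot) + 8]
12. n8.wid = false  [terminal]
13. n4.fin = true  [f.wid == false]
14. n9.off = 15  [C.fin + 19]
15. n9.lab = "wx"  ["wx"]
16. n10.wid = false  [terminal]
17. n11.env = 9  [terminal]
18. n9.key = 8  [d.env * -2 + 26]
19. n3.acc = 16  [S.key + C.fin + 12]
20. n3.key = "xk"  ["xk"]
21. n2.fin = false  [E.pre > 5]
22. n12.wid = false  [terminal]
23. n0.key = 7  [S.off * -1 + 19]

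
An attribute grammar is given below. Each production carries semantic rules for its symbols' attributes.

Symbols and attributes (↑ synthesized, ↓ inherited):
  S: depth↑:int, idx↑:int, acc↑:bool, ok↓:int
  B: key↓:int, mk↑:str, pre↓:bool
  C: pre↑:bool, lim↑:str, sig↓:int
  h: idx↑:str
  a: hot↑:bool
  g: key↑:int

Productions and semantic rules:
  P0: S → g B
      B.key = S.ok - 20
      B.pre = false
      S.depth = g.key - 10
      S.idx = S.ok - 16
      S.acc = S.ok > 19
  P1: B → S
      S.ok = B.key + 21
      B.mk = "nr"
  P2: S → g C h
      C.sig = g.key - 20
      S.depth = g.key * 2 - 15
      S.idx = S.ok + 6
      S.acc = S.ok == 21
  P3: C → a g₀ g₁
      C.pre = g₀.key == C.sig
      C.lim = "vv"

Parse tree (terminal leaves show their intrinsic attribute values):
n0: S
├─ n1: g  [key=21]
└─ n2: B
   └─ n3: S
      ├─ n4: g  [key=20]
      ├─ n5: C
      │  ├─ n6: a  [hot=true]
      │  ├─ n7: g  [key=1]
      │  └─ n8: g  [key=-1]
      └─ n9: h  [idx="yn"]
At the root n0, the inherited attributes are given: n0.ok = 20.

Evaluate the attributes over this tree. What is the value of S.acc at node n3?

1. n0.ok = 20  [given at root]
2. n1.key = 21  [terminal]
3. n2.key = 0  [S.ok - 20]
4. n2.pre = false  [false]
5. n3.ok = 21  [B.key + 21]
6. n4.key = 20  [terminal]
7. n5.sig = 0  [g.key - 20]
8. n6.hot = true  [terminal]
9. n7.key = 1  [terminal]
10. n8.key = -1  [terminal]
11. n5.pre = false  [g₀.key == C.sig]
12. n5.lim = "vv"  ["vv"]
13. n9.idx = "yn"  [terminal]
14. n3.depth = 25  [g.key * 2 - 15]
15. n3.idx = 27  [S.ok + 6]
16. n3.acc = true  [S.ok == 21]
17. n2.mk = "nr"  ["nr"]
18. n0.depth = 11  [g.key - 10]
19. n0.idx = 4  [S.ok - 16]
20. n0.acc = true  [S.ok > 19]

true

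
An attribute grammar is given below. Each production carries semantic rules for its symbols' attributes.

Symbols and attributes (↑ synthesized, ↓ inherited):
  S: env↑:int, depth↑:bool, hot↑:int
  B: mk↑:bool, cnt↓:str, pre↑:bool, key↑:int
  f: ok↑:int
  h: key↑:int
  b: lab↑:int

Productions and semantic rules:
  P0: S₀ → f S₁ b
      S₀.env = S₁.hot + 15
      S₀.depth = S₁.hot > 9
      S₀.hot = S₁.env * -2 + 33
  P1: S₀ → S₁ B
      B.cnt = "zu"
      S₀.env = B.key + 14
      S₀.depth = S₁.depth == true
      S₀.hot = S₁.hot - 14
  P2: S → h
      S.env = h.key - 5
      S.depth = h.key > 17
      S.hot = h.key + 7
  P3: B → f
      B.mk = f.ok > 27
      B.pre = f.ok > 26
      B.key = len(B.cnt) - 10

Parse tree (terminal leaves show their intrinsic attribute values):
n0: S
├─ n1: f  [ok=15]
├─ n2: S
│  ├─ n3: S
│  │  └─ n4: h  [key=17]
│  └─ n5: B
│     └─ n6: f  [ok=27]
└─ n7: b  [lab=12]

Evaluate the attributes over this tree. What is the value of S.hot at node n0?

1. n1.ok = 15  [terminal]
2. n4.key = 17  [terminal]
3. n3.env = 12  [h.key - 5]
4. n3.depth = false  [h.key > 17]
5. n3.hot = 24  [h.key + 7]
6. n5.cnt = "zu"  ["zu"]
7. n6.ok = 27  [terminal]
8. n5.mk = false  [f.ok > 27]
9. n5.pre = true  [f.ok > 26]
10. n5.key = -8  [len(B.cnt) - 10]
11. n2.env = 6  [B.key + 14]
12. n2.depth = false  [S₁.depth == true]
13. n2.hot = 10  [S₁.hot - 14]
14. n7.lab = 12  [terminal]
15. n0.env = 25  [S₁.hot + 15]
16. n0.depth = true  [S₁.hot > 9]
17. n0.hot = 21  [S₁.env * -2 + 33]

21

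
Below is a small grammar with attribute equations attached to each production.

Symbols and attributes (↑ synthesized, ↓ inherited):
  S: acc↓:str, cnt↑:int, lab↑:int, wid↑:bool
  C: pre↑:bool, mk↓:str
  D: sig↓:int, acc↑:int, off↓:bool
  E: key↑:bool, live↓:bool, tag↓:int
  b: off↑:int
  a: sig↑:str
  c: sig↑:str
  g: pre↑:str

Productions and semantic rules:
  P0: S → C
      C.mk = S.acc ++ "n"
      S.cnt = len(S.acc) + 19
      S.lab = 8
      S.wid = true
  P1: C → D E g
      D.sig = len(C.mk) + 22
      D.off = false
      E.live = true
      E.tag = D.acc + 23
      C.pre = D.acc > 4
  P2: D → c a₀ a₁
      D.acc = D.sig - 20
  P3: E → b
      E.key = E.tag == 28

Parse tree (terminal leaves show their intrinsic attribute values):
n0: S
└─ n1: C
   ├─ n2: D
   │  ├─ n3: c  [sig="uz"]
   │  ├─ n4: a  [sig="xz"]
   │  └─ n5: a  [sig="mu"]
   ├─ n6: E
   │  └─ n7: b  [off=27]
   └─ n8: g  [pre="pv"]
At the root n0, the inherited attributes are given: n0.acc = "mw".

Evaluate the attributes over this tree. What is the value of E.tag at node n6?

28

1. n0.acc = "mw"  [given at root]
2. n1.mk = "mwn"  [S.acc ++ "n"]
3. n2.sig = 25  [len(C.mk) + 22]
4. n2.off = false  [false]
5. n3.sig = "uz"  [terminal]
6. n4.sig = "xz"  [terminal]
7. n5.sig = "mu"  [terminal]
8. n2.acc = 5  [D.sig - 20]
9. n6.live = true  [true]
10. n6.tag = 28  [D.acc + 23]
11. n7.off = 27  [terminal]
12. n6.key = true  [E.tag == 28]
13. n8.pre = "pv"  [terminal]
14. n1.pre = true  [D.acc > 4]
15. n0.cnt = 21  [len(S.acc) + 19]
16. n0.lab = 8  [8]
17. n0.wid = true  [true]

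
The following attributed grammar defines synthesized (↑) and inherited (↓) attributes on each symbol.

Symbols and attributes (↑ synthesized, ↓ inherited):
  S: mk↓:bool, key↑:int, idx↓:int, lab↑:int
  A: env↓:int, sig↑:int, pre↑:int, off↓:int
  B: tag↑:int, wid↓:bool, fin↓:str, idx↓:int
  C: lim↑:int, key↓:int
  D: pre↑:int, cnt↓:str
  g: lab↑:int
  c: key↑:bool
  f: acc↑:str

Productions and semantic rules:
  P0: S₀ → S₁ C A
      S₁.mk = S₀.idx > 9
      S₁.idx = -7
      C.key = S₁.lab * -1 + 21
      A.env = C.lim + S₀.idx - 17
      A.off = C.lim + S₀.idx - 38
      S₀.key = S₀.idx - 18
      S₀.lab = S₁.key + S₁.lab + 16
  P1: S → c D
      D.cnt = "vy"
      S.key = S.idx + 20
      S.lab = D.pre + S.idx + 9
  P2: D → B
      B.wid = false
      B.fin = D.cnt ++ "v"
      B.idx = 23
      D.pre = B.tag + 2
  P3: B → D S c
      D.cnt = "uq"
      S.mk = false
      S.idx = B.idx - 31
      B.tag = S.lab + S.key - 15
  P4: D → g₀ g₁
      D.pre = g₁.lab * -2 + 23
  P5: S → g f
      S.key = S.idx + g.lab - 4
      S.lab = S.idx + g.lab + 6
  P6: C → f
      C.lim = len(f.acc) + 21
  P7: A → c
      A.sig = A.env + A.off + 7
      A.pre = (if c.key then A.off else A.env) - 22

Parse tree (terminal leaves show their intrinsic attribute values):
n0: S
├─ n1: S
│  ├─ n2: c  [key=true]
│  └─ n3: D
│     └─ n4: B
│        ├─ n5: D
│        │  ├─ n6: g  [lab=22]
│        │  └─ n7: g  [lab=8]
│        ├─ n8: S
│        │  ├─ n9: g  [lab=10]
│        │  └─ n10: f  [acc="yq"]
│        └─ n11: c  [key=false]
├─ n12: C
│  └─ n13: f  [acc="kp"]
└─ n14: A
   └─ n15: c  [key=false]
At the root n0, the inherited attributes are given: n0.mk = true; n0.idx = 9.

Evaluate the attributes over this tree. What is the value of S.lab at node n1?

1. n0.mk = true  [given at root]
2. n0.idx = 9  [given at root]
3. n1.mk = false  [S₀.idx > 9]
4. n1.idx = -7  [-7]
5. n2.key = true  [terminal]
6. n3.cnt = "vy"  ["vy"]
7. n4.wid = false  [false]
8. n4.fin = "vyv"  [D.cnt ++ "v"]
9. n4.idx = 23  [23]
10. n5.cnt = "uq"  ["uq"]
11. n6.lab = 22  [terminal]
12. n7.lab = 8  [terminal]
13. n5.pre = 7  [g₁.lab * -2 + 23]
14. n8.mk = false  [false]
15. n8.idx = -8  [B.idx - 31]
16. n9.lab = 10  [terminal]
17. n10.acc = "yq"  [terminal]
18. n8.key = -2  [S.idx + g.lab - 4]
19. n8.lab = 8  [S.idx + g.lab + 6]
20. n11.key = false  [terminal]
21. n4.tag = -9  [S.lab + S.key - 15]
22. n3.pre = -7  [B.tag + 2]
23. n1.key = 13  [S.idx + 20]
24. n1.lab = -5  [D.pre + S.idx + 9]
25. n12.key = 26  [S₁.lab * -1 + 21]
26. n13.acc = "kp"  [terminal]
27. n12.lim = 23  [len(f.acc) + 21]
28. n14.env = 15  [C.lim + S₀.idx - 17]
29. n14.off = -6  [C.lim + S₀.idx - 38]
30. n15.key = false  [terminal]
31. n14.sig = 16  [A.env + A.off + 7]
32. n14.pre = -7  [(if c.key then A.off else A.env) - 22]
33. n0.key = -9  [S₀.idx - 18]
34. n0.lab = 24  [S₁.key + S₁.lab + 16]

-5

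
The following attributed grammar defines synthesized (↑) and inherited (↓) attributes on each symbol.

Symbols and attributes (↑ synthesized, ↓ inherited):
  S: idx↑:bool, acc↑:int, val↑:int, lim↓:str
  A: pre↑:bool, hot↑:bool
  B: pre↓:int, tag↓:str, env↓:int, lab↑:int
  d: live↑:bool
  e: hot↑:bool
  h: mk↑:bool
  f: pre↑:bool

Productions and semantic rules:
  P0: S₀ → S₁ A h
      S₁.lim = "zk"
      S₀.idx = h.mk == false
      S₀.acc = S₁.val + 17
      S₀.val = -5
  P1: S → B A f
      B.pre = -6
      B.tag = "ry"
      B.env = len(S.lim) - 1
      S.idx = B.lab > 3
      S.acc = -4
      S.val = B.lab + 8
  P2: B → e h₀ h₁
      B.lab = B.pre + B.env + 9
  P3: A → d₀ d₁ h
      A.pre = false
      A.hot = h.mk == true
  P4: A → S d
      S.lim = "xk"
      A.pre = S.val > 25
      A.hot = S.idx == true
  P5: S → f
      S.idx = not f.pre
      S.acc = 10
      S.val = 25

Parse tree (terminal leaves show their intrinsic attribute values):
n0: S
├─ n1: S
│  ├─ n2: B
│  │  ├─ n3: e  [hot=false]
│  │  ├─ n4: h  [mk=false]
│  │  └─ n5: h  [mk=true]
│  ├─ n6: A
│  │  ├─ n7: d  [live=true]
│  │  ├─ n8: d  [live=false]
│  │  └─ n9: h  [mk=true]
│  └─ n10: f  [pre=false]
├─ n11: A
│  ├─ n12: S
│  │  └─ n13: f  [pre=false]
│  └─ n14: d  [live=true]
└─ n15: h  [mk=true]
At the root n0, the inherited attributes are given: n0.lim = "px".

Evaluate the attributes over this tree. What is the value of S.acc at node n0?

1. n0.lim = "px"  [given at root]
2. n1.lim = "zk"  ["zk"]
3. n2.pre = -6  [-6]
4. n2.tag = "ry"  ["ry"]
5. n2.env = 1  [len(S.lim) - 1]
6. n3.hot = false  [terminal]
7. n4.mk = false  [terminal]
8. n5.mk = true  [terminal]
9. n2.lab = 4  [B.pre + B.env + 9]
10. n7.live = true  [terminal]
11. n8.live = false  [terminal]
12. n9.mk = true  [terminal]
13. n6.pre = false  [false]
14. n6.hot = true  [h.mk == true]
15. n10.pre = false  [terminal]
16. n1.idx = true  [B.lab > 3]
17. n1.acc = -4  [-4]
18. n1.val = 12  [B.lab + 8]
19. n12.lim = "xk"  ["xk"]
20. n13.pre = false  [terminal]
21. n12.idx = true  [not f.pre]
22. n12.acc = 10  [10]
23. n12.val = 25  [25]
24. n14.live = true  [terminal]
25. n11.pre = false  [S.val > 25]
26. n11.hot = true  [S.idx == true]
27. n15.mk = true  [terminal]
28. n0.idx = false  [h.mk == false]
29. n0.acc = 29  [S₁.val + 17]
30. n0.val = -5  [-5]

29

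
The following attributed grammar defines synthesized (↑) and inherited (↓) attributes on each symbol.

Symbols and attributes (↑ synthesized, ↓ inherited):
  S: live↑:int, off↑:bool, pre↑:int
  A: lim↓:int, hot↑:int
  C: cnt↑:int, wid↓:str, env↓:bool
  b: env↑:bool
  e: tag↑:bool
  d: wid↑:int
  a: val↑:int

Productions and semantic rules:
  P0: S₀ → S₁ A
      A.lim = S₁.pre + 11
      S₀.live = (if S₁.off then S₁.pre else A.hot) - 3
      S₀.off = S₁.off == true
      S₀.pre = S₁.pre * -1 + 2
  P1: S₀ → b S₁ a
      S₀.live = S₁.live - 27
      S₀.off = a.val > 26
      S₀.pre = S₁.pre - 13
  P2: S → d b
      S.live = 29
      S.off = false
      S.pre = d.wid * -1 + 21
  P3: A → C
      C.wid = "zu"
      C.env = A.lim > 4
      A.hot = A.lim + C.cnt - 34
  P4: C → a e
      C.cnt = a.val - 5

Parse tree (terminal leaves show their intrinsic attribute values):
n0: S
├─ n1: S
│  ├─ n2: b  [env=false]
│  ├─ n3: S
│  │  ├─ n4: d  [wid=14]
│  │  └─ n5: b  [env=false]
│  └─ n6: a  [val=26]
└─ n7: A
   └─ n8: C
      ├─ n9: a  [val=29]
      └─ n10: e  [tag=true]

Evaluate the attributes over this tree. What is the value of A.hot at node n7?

1. n2.env = false  [terminal]
2. n4.wid = 14  [terminal]
3. n5.env = false  [terminal]
4. n3.live = 29  [29]
5. n3.off = false  [false]
6. n3.pre = 7  [d.wid * -1 + 21]
7. n6.val = 26  [terminal]
8. n1.live = 2  [S₁.live - 27]
9. n1.off = false  [a.val > 26]
10. n1.pre = -6  [S₁.pre - 13]
11. n7.lim = 5  [S₁.pre + 11]
12. n8.wid = "zu"  ["zu"]
13. n8.env = true  [A.lim > 4]
14. n9.val = 29  [terminal]
15. n10.tag = true  [terminal]
16. n8.cnt = 24  [a.val - 5]
17. n7.hot = -5  [A.lim + C.cnt - 34]
18. n0.live = -8  [(if S₁.off then S₁.pre else A.hot) - 3]
19. n0.off = false  [S₁.off == true]
20. n0.pre = 8  [S₁.pre * -1 + 2]

-5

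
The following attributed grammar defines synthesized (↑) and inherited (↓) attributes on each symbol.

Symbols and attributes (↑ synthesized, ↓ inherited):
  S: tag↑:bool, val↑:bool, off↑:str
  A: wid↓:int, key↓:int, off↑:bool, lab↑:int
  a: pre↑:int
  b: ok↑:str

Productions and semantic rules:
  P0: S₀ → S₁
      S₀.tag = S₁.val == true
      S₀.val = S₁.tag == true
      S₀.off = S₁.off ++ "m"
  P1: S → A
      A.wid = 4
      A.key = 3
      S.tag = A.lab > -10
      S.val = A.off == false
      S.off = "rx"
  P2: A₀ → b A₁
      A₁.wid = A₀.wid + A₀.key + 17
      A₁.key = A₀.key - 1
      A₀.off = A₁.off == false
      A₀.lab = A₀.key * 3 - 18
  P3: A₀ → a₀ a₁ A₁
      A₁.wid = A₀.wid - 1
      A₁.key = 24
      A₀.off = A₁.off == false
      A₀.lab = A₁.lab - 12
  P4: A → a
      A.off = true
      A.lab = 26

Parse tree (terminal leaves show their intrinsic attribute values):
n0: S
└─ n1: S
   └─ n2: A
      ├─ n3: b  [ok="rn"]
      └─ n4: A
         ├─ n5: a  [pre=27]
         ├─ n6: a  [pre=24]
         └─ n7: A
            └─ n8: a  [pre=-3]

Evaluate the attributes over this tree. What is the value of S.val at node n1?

1. n2.wid = 4  [4]
2. n2.key = 3  [3]
3. n3.ok = "rn"  [terminal]
4. n4.wid = 24  [A₀.wid + A₀.key + 17]
5. n4.key = 2  [A₀.key - 1]
6. n5.pre = 27  [terminal]
7. n6.pre = 24  [terminal]
8. n7.wid = 23  [A₀.wid - 1]
9. n7.key = 24  [24]
10. n8.pre = -3  [terminal]
11. n7.off = true  [true]
12. n7.lab = 26  [26]
13. n4.off = false  [A₁.off == false]
14. n4.lab = 14  [A₁.lab - 12]
15. n2.off = true  [A₁.off == false]
16. n2.lab = -9  [A₀.key * 3 - 18]
17. n1.tag = true  [A.lab > -10]
18. n1.val = false  [A.off == false]
19. n1.off = "rx"  ["rx"]
20. n0.tag = false  [S₁.val == true]
21. n0.val = true  [S₁.tag == true]
22. n0.off = "rxm"  [S₁.off ++ "m"]

false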